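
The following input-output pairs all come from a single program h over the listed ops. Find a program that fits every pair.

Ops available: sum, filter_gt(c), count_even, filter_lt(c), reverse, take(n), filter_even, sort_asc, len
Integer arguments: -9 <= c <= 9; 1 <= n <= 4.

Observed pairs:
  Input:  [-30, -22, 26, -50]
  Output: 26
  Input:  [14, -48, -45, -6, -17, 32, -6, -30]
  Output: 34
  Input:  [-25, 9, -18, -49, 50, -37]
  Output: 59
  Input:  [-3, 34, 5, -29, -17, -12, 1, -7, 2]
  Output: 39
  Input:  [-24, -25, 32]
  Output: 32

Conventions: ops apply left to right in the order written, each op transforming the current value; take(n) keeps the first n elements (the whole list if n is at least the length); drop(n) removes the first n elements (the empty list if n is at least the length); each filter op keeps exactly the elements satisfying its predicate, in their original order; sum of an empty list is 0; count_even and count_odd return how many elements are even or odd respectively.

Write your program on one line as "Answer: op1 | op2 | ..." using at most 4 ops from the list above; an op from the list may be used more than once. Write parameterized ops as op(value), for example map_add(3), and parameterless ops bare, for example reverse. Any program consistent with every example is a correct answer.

sort_asc | reverse | filter_gt(-7) | sum

Check, running the answer program on each example:
  [-30, -22, 26, -50] -> [-50, -30, -22, 26] -> [26, -22, -30, -50] -> [26] -> 26
  [14, -48, -45, -6, -17, 32, -6, -30] -> [-48, -45, -30, -17, -6, -6, 14, 32] -> [32, 14, -6, -6, -17, -30, -45, -48] -> [32, 14, -6, -6] -> 34
  [-25, 9, -18, -49, 50, -37] -> [-49, -37, -25, -18, 9, 50] -> [50, 9, -18, -25, -37, -49] -> [50, 9] -> 59
  [-3, 34, 5, -29, -17, -12, 1, -7, 2] -> [-29, -17, -12, -7, -3, 1, 2, 5, 34] -> [34, 5, 2, 1, -3, -7, -12, -17, -29] -> [34, 5, 2, 1, -3] -> 39
  [-24, -25, 32] -> [-25, -24, 32] -> [32, -24, -25] -> [32] -> 32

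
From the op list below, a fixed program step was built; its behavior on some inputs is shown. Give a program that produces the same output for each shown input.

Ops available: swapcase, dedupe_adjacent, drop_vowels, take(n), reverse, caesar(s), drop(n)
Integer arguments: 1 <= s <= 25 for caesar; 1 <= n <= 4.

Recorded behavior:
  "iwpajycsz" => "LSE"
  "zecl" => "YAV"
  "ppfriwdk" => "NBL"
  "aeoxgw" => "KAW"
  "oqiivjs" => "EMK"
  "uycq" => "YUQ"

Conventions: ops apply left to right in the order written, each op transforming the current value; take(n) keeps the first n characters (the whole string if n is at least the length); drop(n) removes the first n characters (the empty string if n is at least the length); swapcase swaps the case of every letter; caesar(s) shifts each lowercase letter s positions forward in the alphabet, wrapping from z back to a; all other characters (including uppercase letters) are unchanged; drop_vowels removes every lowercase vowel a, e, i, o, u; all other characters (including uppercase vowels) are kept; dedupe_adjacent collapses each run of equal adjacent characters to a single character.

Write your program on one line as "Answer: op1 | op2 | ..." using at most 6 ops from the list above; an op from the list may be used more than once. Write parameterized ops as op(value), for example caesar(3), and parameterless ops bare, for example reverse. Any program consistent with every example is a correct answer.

dedupe_adjacent | caesar(22) | take(3) | reverse | swapcase

Check, running the answer program on each example:
  "iwpajycsz" -> "iwpajycsz" -> "eslwfuyov" -> "esl" -> "lse" -> "LSE"
  "zecl" -> "zecl" -> "vayh" -> "vay" -> "yav" -> "YAV"
  "ppfriwdk" -> "pfriwdk" -> "lbneszg" -> "lbn" -> "nbl" -> "NBL"
  "aeoxgw" -> "aeoxgw" -> "waktcs" -> "wak" -> "kaw" -> "KAW"
  "oqiivjs" -> "oqivjs" -> "kmerfo" -> "kme" -> "emk" -> "EMK"
  "uycq" -> "uycq" -> "quym" -> "quy" -> "yuq" -> "YUQ"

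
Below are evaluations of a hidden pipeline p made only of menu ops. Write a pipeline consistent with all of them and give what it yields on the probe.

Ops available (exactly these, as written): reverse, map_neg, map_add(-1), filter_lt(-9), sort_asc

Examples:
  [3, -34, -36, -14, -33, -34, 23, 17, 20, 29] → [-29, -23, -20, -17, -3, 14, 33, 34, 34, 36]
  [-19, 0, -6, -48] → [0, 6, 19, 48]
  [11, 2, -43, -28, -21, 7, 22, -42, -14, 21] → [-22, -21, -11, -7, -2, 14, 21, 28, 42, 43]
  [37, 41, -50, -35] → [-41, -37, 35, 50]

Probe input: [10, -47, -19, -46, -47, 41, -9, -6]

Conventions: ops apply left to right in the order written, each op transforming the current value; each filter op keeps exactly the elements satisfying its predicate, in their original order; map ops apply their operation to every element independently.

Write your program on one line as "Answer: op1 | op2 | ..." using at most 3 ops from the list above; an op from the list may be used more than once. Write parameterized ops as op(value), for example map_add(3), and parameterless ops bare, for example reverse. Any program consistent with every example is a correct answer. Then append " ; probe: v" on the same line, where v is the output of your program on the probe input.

map_neg | sort_asc ; probe: [-41, -10, 6, 9, 19, 46, 47, 47]

Check, running the answer program on each example:
  [3, -34, -36, -14, -33, -34, 23, 17, 20, 29] -> [-3, 34, 36, 14, 33, 34, -23, -17, -20, -29] -> [-29, -23, -20, -17, -3, 14, 33, 34, 34, 36]
  [-19, 0, -6, -48] -> [19, 0, 6, 48] -> [0, 6, 19, 48]
  [11, 2, -43, -28, -21, 7, 22, -42, -14, 21] -> [-11, -2, 43, 28, 21, -7, -22, 42, 14, -21] -> [-22, -21, -11, -7, -2, 14, 21, 28, 42, 43]
  [37, 41, -50, -35] -> [-37, -41, 50, 35] -> [-41, -37, 35, 50]
  probe: [10, -47, -19, -46, -47, 41, -9, -6] -> [-10, 47, 19, 46, 47, -41, 9, 6] -> [-41, -10, 6, 9, 19, 46, 47, 47]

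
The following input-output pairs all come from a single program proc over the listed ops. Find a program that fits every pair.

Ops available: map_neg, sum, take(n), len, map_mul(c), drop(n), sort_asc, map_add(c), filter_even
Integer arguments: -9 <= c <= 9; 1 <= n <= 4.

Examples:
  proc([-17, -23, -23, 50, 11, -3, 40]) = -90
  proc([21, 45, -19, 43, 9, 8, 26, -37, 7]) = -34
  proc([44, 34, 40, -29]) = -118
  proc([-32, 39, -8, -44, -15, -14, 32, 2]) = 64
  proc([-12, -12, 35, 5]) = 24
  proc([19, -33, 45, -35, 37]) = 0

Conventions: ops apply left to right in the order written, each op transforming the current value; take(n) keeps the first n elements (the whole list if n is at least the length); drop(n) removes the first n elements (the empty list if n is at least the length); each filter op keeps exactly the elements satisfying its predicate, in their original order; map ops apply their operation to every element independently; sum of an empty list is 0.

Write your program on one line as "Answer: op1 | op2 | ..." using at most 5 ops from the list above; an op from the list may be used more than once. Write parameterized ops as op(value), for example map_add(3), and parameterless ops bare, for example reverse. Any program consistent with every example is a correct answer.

map_neg | filter_even | sort_asc | sum

Check, running the answer program on each example:
  [-17, -23, -23, 50, 11, -3, 40] -> [17, 23, 23, -50, -11, 3, -40] -> [-50, -40] -> [-50, -40] -> -90
  [21, 45, -19, 43, 9, 8, 26, -37, 7] -> [-21, -45, 19, -43, -9, -8, -26, 37, -7] -> [-8, -26] -> [-26, -8] -> -34
  [44, 34, 40, -29] -> [-44, -34, -40, 29] -> [-44, -34, -40] -> [-44, -40, -34] -> -118
  [-32, 39, -8, -44, -15, -14, 32, 2] -> [32, -39, 8, 44, 15, 14, -32, -2] -> [32, 8, 44, 14, -32, -2] -> [-32, -2, 8, 14, 32, 44] -> 64
  [-12, -12, 35, 5] -> [12, 12, -35, -5] -> [12, 12] -> [12, 12] -> 24
  [19, -33, 45, -35, 37] -> [-19, 33, -45, 35, -37] -> [] -> [] -> 0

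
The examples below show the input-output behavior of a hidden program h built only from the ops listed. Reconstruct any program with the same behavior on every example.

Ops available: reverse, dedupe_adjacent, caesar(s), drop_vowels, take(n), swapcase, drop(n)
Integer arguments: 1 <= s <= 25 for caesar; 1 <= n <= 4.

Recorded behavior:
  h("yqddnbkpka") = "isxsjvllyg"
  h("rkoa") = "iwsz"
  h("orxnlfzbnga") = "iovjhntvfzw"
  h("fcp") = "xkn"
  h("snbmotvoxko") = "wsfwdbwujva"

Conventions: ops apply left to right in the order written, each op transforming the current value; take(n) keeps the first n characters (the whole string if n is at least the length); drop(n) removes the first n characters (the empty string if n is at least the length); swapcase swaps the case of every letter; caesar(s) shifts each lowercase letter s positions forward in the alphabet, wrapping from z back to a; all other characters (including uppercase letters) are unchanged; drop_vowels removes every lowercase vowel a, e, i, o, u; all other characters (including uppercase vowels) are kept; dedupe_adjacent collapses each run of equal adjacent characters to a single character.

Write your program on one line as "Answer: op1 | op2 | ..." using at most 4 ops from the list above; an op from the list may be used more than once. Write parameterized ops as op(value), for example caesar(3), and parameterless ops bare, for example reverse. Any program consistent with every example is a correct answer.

caesar(18) | reverse | caesar(18) | caesar(24)

Check, running the answer program on each example:
  "yqddnbkpka" -> "qivvftchcs" -> "schctfvviq" -> "kuzulxnnai" -> "isxsjvllyg"
  "rkoa" -> "jcgs" -> "sgcj" -> "kyub" -> "iwsz"
  "orxnlfzbnga" -> "gjpfdxrtfys" -> "syftrxdfpjg" -> "kqxljpvxhby" -> "iovjhntvfzw"
  "fcp" -> "xuh" -> "hux" -> "zmp" -> "xkn"
  "snbmotvoxko" -> "kfteglngpcg" -> "gcpgnlgetfk" -> "yuhyfdywlxc" -> "wsfwdbwujva"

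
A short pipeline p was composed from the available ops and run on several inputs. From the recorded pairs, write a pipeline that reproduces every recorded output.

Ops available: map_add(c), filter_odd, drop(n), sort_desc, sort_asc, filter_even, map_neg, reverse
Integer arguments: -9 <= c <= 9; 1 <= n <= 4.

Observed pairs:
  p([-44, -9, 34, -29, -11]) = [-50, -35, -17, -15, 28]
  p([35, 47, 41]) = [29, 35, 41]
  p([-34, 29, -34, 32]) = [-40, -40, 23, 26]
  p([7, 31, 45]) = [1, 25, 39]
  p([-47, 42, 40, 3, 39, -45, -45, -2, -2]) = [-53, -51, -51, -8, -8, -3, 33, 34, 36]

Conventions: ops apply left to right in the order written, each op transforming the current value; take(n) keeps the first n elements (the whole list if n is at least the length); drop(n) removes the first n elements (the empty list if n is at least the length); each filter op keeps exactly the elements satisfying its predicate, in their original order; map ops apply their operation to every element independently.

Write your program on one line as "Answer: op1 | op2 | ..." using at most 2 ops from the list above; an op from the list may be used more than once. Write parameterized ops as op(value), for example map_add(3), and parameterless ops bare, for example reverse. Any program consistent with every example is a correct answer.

sort_asc | map_add(-6)

Check, running the answer program on each example:
  [-44, -9, 34, -29, -11] -> [-44, -29, -11, -9, 34] -> [-50, -35, -17, -15, 28]
  [35, 47, 41] -> [35, 41, 47] -> [29, 35, 41]
  [-34, 29, -34, 32] -> [-34, -34, 29, 32] -> [-40, -40, 23, 26]
  [7, 31, 45] -> [7, 31, 45] -> [1, 25, 39]
  [-47, 42, 40, 3, 39, -45, -45, -2, -2] -> [-47, -45, -45, -2, -2, 3, 39, 40, 42] -> [-53, -51, -51, -8, -8, -3, 33, 34, 36]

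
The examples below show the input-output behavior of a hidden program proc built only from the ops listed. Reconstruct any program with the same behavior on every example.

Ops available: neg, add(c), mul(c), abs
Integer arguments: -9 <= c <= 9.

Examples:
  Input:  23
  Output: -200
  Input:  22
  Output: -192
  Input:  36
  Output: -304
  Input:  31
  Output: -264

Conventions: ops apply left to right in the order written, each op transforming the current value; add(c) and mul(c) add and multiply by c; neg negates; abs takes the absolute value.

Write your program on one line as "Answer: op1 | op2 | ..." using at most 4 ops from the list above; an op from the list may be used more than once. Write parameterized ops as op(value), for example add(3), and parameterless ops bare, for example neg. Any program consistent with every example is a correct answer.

add(2) | neg | mul(8)

Check, running the answer program on each example:
  23 -> 25 -> -25 -> -200
  22 -> 24 -> -24 -> -192
  36 -> 38 -> -38 -> -304
  31 -> 33 -> -33 -> -264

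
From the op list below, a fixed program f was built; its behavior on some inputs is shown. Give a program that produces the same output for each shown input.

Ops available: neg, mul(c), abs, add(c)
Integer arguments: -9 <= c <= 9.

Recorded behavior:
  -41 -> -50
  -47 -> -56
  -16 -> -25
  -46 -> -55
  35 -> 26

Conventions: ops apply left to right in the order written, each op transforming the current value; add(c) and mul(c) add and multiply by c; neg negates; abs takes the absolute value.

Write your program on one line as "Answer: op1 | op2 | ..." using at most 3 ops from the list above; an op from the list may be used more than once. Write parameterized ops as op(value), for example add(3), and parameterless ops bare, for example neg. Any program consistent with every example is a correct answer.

mul(-1) | add(9) | neg

Check, running the answer program on each example:
  -41 -> 41 -> 50 -> -50
  -47 -> 47 -> 56 -> -56
  -16 -> 16 -> 25 -> -25
  -46 -> 46 -> 55 -> -55
  35 -> -35 -> -26 -> 26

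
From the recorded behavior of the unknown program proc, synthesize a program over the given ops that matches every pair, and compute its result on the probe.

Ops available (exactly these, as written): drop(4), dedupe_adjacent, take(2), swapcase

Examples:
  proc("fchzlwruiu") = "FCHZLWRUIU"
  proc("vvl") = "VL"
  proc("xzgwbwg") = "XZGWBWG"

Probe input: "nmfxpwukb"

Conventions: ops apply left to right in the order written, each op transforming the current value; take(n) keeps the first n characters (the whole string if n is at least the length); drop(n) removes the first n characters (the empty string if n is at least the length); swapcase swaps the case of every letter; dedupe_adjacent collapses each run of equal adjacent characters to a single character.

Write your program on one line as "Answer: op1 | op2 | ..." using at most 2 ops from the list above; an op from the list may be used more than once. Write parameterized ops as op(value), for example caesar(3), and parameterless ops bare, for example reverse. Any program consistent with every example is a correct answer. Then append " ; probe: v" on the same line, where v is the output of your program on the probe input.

swapcase | dedupe_adjacent ; probe: "NMFXPWUKB"

Check, running the answer program on each example:
  "fchzlwruiu" -> "FCHZLWRUIU" -> "FCHZLWRUIU"
  "vvl" -> "VVL" -> "VL"
  "xzgwbwg" -> "XZGWBWG" -> "XZGWBWG"
  probe: "nmfxpwukb" -> "NMFXPWUKB" -> "NMFXPWUKB"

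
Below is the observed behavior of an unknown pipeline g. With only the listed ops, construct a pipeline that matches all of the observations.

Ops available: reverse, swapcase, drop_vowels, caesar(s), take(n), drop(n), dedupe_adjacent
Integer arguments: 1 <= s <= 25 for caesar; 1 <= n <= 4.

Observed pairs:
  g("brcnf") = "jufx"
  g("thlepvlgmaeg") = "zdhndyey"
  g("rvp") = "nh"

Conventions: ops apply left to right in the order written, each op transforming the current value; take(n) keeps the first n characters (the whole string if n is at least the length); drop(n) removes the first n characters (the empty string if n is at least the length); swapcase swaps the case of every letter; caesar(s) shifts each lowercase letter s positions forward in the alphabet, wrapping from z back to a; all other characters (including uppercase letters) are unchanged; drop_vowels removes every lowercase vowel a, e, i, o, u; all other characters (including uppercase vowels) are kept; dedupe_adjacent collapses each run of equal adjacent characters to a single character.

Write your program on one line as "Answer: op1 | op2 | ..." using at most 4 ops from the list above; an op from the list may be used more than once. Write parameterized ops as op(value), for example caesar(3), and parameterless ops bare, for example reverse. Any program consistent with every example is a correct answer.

drop_vowels | caesar(18) | drop(1)

Check, running the answer program on each example:
  "brcnf" -> "brcnf" -> "tjufx" -> "jufx"
  "thlepvlgmaeg" -> "thlpvlgmg" -> "lzdhndyey" -> "zdhndyey"
  "rvp" -> "rvp" -> "jnh" -> "nh"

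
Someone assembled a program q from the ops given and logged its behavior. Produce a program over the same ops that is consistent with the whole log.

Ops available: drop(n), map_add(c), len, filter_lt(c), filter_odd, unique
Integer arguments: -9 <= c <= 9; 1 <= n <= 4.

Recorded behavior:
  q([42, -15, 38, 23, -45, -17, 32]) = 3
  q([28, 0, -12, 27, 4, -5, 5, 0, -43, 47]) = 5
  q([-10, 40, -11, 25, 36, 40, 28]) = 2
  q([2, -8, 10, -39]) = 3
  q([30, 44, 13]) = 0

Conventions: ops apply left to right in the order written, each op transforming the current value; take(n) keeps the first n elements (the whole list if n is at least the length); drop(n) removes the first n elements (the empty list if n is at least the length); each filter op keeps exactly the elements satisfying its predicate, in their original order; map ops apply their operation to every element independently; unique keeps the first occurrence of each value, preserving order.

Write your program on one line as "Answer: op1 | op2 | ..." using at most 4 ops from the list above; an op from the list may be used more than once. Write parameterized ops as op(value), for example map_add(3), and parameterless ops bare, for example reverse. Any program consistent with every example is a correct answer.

filter_lt(7) | filter_lt(3) | map_add(9) | len

Check, running the answer program on each example:
  [42, -15, 38, 23, -45, -17, 32] -> [-15, -45, -17] -> [-15, -45, -17] -> [-6, -36, -8] -> 3
  [28, 0, -12, 27, 4, -5, 5, 0, -43, 47] -> [0, -12, 4, -5, 5, 0, -43] -> [0, -12, -5, 0, -43] -> [9, -3, 4, 9, -34] -> 5
  [-10, 40, -11, 25, 36, 40, 28] -> [-10, -11] -> [-10, -11] -> [-1, -2] -> 2
  [2, -8, 10, -39] -> [2, -8, -39] -> [2, -8, -39] -> [11, 1, -30] -> 3
  [30, 44, 13] -> [] -> [] -> [] -> 0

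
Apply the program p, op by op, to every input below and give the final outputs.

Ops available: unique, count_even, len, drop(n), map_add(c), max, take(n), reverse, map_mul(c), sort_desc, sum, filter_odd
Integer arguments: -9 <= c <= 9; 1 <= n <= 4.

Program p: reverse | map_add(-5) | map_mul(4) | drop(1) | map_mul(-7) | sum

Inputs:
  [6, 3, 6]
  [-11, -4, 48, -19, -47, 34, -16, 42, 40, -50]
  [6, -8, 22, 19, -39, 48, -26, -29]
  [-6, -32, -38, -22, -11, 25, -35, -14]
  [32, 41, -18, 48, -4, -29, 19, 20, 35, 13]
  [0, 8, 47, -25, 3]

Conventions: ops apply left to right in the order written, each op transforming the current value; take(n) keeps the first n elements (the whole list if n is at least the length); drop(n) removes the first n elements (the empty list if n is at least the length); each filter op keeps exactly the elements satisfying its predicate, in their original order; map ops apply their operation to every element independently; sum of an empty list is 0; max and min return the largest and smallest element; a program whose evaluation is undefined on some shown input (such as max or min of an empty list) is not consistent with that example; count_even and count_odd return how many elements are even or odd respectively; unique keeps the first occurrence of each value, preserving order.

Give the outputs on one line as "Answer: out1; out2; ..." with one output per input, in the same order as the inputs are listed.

Execution, op by op:
  [6, 3, 6] -> [6, 3, 6] -> [1, -2, 1] -> [4, -8, 4] -> [-8, 4] -> [56, -28] -> 28
  [-11, -4, 48, -19, -47, 34, -16, 42, 40, -50] -> [-50, 40, 42, -16, 34, -47, -19, 48, -4, -11] -> [-55, 35, 37, -21, 29, -52, -24, 43, -9, -16] -> [-220, 140, 148, -84, 116, -208, -96, 172, -36, -64] -> [140, 148, -84, 116, -208, -96, 172, -36, -64] -> [-980, -1036, 588, -812, 1456, 672, -1204, 252, 448] -> -616
  [6, -8, 22, 19, -39, 48, -26, -29] -> [-29, -26, 48, -39, 19, 22, -8, 6] -> [-34, -31, 43, -44, 14, 17, -13, 1] -> [-136, -124, 172, -176, 56, 68, -52, 4] -> [-124, 172, -176, 56, 68, -52, 4] -> [868, -1204, 1232, -392, -476, 364, -28] -> 364
  [-6, -32, -38, -22, -11, 25, -35, -14] -> [-14, -35, 25, -11, -22, -38, -32, -6] -> [-19, -40, 20, -16, -27, -43, -37, -11] -> [-76, -160, 80, -64, -108, -172, -148, -44] -> [-160, 80, -64, -108, -172, -148, -44] -> [1120, -560, 448, 756, 1204, 1036, 308] -> 4312
  [32, 41, -18, 48, -4, -29, 19, 20, 35, 13] -> [13, 35, 20, 19, -29, -4, 48, -18, 41, 32] -> [8, 30, 15, 14, -34, -9, 43, -23, 36, 27] -> [32, 120, 60, 56, -136, -36, 172, -92, 144, 108] -> [120, 60, 56, -136, -36, 172, -92, 144, 108] -> [-840, -420, -392, 952, 252, -1204, 644, -1008, -756] -> -2772
  [0, 8, 47, -25, 3] -> [3, -25, 47, 8, 0] -> [-2, -30, 42, 3, -5] -> [-8, -120, 168, 12, -20] -> [-120, 168, 12, -20] -> [840, -1176, -84, 140] -> -280

28; -616; 364; 4312; -2772; -280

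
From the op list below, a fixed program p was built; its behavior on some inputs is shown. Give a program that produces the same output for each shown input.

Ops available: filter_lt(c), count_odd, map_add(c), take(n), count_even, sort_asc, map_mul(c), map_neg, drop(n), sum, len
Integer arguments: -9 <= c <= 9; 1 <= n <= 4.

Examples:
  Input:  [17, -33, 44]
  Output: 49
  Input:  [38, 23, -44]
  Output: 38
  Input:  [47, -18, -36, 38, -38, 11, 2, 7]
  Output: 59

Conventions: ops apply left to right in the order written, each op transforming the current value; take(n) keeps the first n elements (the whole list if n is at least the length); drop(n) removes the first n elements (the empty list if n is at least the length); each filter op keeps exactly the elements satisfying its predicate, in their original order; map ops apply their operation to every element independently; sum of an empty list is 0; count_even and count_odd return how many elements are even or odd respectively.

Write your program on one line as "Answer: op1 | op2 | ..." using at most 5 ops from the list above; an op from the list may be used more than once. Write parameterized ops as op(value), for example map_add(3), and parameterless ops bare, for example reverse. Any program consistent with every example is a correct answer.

map_add(-2) | map_add(5) | map_add(4) | take(4) | sum

Check, running the answer program on each example:
  [17, -33, 44] -> [15, -35, 42] -> [20, -30, 47] -> [24, -26, 51] -> [24, -26, 51] -> 49
  [38, 23, -44] -> [36, 21, -46] -> [41, 26, -41] -> [45, 30, -37] -> [45, 30, -37] -> 38
  [47, -18, -36, 38, -38, 11, 2, 7] -> [45, -20, -38, 36, -40, 9, 0, 5] -> [50, -15, -33, 41, -35, 14, 5, 10] -> [54, -11, -29, 45, -31, 18, 9, 14] -> [54, -11, -29, 45] -> 59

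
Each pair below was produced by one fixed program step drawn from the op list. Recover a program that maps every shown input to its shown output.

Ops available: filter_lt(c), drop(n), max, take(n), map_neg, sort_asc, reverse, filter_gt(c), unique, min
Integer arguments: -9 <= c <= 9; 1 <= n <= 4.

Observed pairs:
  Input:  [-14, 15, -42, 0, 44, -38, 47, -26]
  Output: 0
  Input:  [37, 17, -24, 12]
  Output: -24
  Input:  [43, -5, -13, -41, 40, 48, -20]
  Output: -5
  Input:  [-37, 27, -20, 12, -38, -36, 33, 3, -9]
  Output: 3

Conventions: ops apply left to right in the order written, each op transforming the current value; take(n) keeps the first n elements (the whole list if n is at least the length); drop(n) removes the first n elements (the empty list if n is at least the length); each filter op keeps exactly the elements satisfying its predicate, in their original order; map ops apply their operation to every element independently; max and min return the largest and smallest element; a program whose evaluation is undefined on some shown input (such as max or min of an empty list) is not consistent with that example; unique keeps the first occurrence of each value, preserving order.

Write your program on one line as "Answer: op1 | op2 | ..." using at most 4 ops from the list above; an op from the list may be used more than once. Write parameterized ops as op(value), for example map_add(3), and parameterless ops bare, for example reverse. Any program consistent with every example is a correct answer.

filter_lt(4) | sort_asc | max

Check, running the answer program on each example:
  [-14, 15, -42, 0, 44, -38, 47, -26] -> [-14, -42, 0, -38, -26] -> [-42, -38, -26, -14, 0] -> 0
  [37, 17, -24, 12] -> [-24] -> [-24] -> -24
  [43, -5, -13, -41, 40, 48, -20] -> [-5, -13, -41, -20] -> [-41, -20, -13, -5] -> -5
  [-37, 27, -20, 12, -38, -36, 33, 3, -9] -> [-37, -20, -38, -36, 3, -9] -> [-38, -37, -36, -20, -9, 3] -> 3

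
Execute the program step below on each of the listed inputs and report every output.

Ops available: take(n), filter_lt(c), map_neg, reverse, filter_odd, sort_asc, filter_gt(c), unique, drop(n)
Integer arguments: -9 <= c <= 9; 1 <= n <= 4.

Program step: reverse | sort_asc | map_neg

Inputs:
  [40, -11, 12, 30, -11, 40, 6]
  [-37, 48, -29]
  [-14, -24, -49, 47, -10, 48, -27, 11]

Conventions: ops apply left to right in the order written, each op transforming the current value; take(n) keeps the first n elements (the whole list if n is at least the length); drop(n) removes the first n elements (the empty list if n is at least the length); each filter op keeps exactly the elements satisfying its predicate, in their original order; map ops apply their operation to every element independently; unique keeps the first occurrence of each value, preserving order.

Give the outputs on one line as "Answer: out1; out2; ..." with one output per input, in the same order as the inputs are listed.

Execution, op by op:
  [40, -11, 12, 30, -11, 40, 6] -> [6, 40, -11, 30, 12, -11, 40] -> [-11, -11, 6, 12, 30, 40, 40] -> [11, 11, -6, -12, -30, -40, -40]
  [-37, 48, -29] -> [-29, 48, -37] -> [-37, -29, 48] -> [37, 29, -48]
  [-14, -24, -49, 47, -10, 48, -27, 11] -> [11, -27, 48, -10, 47, -49, -24, -14] -> [-49, -27, -24, -14, -10, 11, 47, 48] -> [49, 27, 24, 14, 10, -11, -47, -48]

[11, 11, -6, -12, -30, -40, -40]; [37, 29, -48]; [49, 27, 24, 14, 10, -11, -47, -48]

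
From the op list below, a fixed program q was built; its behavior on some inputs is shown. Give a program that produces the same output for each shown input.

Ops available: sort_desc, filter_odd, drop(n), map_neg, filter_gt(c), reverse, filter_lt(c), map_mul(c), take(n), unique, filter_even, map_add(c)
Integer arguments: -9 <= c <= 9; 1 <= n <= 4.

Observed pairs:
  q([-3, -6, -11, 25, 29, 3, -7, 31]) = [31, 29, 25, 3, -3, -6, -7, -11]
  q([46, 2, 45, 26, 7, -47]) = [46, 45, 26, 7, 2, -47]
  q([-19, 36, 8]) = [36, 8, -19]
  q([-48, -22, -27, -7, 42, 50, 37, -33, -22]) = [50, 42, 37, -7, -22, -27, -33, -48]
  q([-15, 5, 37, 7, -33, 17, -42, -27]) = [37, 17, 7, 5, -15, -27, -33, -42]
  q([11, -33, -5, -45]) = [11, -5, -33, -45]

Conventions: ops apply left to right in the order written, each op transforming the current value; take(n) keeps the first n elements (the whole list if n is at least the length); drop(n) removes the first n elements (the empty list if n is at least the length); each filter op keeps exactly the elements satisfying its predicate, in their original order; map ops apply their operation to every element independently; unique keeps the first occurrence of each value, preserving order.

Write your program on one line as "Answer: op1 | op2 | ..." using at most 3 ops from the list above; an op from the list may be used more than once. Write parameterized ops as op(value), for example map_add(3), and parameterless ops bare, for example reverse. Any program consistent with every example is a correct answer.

unique | sort_desc

Check, running the answer program on each example:
  [-3, -6, -11, 25, 29, 3, -7, 31] -> [-3, -6, -11, 25, 29, 3, -7, 31] -> [31, 29, 25, 3, -3, -6, -7, -11]
  [46, 2, 45, 26, 7, -47] -> [46, 2, 45, 26, 7, -47] -> [46, 45, 26, 7, 2, -47]
  [-19, 36, 8] -> [-19, 36, 8] -> [36, 8, -19]
  [-48, -22, -27, -7, 42, 50, 37, -33, -22] -> [-48, -22, -27, -7, 42, 50, 37, -33] -> [50, 42, 37, -7, -22, -27, -33, -48]
  [-15, 5, 37, 7, -33, 17, -42, -27] -> [-15, 5, 37, 7, -33, 17, -42, -27] -> [37, 17, 7, 5, -15, -27, -33, -42]
  [11, -33, -5, -45] -> [11, -33, -5, -45] -> [11, -5, -33, -45]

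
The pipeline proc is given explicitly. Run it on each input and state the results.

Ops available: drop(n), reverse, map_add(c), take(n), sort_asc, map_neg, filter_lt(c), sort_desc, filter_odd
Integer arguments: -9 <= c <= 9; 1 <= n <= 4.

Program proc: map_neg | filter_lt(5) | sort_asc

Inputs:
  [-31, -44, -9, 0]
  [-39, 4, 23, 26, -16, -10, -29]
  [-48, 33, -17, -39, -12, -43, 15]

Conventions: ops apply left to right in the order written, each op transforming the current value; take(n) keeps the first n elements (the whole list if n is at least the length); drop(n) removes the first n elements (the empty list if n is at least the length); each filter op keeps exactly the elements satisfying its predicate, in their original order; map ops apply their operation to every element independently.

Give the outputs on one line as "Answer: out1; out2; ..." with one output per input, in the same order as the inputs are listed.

[0]; [-26, -23, -4]; [-33, -15]

Execution, op by op:
  [-31, -44, -9, 0] -> [31, 44, 9, 0] -> [0] -> [0]
  [-39, 4, 23, 26, -16, -10, -29] -> [39, -4, -23, -26, 16, 10, 29] -> [-4, -23, -26] -> [-26, -23, -4]
  [-48, 33, -17, -39, -12, -43, 15] -> [48, -33, 17, 39, 12, 43, -15] -> [-33, -15] -> [-33, -15]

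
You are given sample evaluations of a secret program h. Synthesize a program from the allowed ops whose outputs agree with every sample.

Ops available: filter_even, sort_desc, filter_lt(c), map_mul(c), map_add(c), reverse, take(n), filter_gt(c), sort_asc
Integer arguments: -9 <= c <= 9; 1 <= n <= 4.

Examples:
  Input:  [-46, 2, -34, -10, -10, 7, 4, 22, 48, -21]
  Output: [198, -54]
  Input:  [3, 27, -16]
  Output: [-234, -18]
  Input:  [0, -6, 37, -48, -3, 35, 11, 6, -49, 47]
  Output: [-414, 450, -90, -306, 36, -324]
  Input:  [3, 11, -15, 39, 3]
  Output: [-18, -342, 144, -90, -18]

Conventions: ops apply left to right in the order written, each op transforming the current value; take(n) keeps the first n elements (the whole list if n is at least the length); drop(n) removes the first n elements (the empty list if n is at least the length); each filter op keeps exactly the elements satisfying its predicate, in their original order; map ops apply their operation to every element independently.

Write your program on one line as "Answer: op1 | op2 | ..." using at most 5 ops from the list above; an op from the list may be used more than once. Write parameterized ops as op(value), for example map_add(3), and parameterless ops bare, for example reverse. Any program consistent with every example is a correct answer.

map_mul(-9) | map_add(9) | reverse | filter_even

Check, running the answer program on each example:
  [-46, 2, -34, -10, -10, 7, 4, 22, 48, -21] -> [414, -18, 306, 90, 90, -63, -36, -198, -432, 189] -> [423, -9, 315, 99, 99, -54, -27, -189, -423, 198] -> [198, -423, -189, -27, -54, 99, 99, 315, -9, 423] -> [198, -54]
  [3, 27, -16] -> [-27, -243, 144] -> [-18, -234, 153] -> [153, -234, -18] -> [-234, -18]
  [0, -6, 37, -48, -3, 35, 11, 6, -49, 47] -> [0, 54, -333, 432, 27, -315, -99, -54, 441, -423] -> [9, 63, -324, 441, 36, -306, -90, -45, 450, -414] -> [-414, 450, -45, -90, -306, 36, 441, -324, 63, 9] -> [-414, 450, -90, -306, 36, -324]
  [3, 11, -15, 39, 3] -> [-27, -99, 135, -351, -27] -> [-18, -90, 144, -342, -18] -> [-18, -342, 144, -90, -18] -> [-18, -342, 144, -90, -18]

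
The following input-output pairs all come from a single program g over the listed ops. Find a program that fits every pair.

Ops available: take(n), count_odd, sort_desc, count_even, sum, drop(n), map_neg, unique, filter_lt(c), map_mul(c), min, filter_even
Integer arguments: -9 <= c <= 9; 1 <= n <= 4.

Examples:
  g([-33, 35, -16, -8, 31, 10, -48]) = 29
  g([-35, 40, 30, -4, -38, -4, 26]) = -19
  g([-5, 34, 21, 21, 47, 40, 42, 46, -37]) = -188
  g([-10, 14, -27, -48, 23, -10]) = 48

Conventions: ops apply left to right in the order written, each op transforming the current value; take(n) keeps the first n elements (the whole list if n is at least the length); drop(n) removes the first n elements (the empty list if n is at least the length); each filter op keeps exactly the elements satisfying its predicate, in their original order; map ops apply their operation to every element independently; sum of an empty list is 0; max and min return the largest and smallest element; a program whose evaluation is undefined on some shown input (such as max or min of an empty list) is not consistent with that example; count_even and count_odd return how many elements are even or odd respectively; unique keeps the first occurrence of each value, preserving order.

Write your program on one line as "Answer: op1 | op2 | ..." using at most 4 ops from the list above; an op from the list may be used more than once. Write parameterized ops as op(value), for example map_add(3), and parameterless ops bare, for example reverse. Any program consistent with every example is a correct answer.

unique | map_neg | sort_desc | sum

Check, running the answer program on each example:
  [-33, 35, -16, -8, 31, 10, -48] -> [-33, 35, -16, -8, 31, 10, -48] -> [33, -35, 16, 8, -31, -10, 48] -> [48, 33, 16, 8, -10, -31, -35] -> 29
  [-35, 40, 30, -4, -38, -4, 26] -> [-35, 40, 30, -4, -38, 26] -> [35, -40, -30, 4, 38, -26] -> [38, 35, 4, -26, -30, -40] -> -19
  [-5, 34, 21, 21, 47, 40, 42, 46, -37] -> [-5, 34, 21, 47, 40, 42, 46, -37] -> [5, -34, -21, -47, -40, -42, -46, 37] -> [37, 5, -21, -34, -40, -42, -46, -47] -> -188
  [-10, 14, -27, -48, 23, -10] -> [-10, 14, -27, -48, 23] -> [10, -14, 27, 48, -23] -> [48, 27, 10, -14, -23] -> 48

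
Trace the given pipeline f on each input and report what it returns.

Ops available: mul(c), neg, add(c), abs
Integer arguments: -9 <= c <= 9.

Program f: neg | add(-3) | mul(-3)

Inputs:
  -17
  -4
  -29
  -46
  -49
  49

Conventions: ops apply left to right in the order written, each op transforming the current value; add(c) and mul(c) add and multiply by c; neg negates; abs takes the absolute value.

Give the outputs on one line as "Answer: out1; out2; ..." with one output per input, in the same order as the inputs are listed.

-42; -3; -78; -129; -138; 156

Execution, op by op:
  -17 -> 17 -> 14 -> -42
  -4 -> 4 -> 1 -> -3
  -29 -> 29 -> 26 -> -78
  -46 -> 46 -> 43 -> -129
  -49 -> 49 -> 46 -> -138
  49 -> -49 -> -52 -> 156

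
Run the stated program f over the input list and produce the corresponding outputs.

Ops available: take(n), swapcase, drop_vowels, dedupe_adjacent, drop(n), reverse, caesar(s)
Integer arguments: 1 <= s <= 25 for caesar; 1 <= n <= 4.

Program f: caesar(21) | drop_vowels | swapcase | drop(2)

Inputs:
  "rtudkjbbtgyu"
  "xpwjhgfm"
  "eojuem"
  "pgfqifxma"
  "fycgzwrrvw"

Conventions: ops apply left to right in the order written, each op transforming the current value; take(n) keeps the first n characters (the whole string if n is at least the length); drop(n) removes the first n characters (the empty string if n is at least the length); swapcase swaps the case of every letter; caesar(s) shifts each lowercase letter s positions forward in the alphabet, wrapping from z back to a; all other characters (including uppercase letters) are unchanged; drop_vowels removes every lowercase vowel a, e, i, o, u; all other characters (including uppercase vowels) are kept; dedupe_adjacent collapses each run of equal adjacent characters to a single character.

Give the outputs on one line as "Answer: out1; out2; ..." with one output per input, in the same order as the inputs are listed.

Execution, op by op:
  "rtudkjbbtgyu" -> "mopyfewwobtp" -> "mpyfwwbtp" -> "MPYFWWBTP" -> "YFWWBTP"
  "xpwjhgfm" -> "skrecbah" -> "skrcbh" -> "SKRCBH" -> "RCBH"
  "eojuem" -> "zjepzh" -> "zjpzh" -> "ZJPZH" -> "PZH"
  "pgfqifxma" -> "kbaldashv" -> "kbldshv" -> "KBLDSHV" -> "LDSHV"
  "fycgzwrrvw" -> "atxburmmqr" -> "txbrmmqr" -> "TXBRMMQR" -> "BRMMQR"

"YFWWBTP"; "RCBH"; "PZH"; "LDSHV"; "BRMMQR"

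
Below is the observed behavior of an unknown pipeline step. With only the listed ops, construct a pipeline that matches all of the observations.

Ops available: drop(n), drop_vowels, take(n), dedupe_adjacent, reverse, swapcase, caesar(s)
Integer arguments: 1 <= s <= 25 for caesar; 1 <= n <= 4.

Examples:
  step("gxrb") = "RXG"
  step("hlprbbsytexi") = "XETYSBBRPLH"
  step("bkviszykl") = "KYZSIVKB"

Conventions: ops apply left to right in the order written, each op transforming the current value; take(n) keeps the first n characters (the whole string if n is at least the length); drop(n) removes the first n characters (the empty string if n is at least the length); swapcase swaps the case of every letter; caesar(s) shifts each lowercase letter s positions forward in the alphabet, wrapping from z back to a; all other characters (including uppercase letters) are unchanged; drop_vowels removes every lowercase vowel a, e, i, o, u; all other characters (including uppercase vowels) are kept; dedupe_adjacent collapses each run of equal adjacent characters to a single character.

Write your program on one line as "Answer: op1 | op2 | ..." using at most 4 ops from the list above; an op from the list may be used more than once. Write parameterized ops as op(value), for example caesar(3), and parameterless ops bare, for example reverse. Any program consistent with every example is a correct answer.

swapcase | reverse | drop(1)

Check, running the answer program on each example:
  "gxrb" -> "GXRB" -> "BRXG" -> "RXG"
  "hlprbbsytexi" -> "HLPRBBSYTEXI" -> "IXETYSBBRPLH" -> "XETYSBBRPLH"
  "bkviszykl" -> "BKVISZYKL" -> "LKYZSIVKB" -> "KYZSIVKB"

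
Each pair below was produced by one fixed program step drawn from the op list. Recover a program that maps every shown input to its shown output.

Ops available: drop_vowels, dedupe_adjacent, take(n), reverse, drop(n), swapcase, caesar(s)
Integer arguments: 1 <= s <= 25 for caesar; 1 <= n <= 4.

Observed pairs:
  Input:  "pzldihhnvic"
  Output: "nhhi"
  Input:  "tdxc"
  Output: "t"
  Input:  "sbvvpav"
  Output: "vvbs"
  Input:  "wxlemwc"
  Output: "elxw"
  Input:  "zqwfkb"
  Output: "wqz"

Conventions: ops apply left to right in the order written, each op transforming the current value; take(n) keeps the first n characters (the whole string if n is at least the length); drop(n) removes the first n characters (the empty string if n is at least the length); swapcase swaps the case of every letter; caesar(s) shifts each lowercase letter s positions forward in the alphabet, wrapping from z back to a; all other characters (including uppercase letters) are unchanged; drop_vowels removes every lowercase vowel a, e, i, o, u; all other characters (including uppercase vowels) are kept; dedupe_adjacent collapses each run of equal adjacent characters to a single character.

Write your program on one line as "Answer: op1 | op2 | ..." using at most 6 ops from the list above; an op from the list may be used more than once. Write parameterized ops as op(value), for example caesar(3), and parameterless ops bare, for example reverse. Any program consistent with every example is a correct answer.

swapcase | reverse | drop(3) | swapcase | take(4)

Check, running the answer program on each example:
  "pzldihhnvic" -> "PZLDIHHNVIC" -> "CIVNHHIDLZP" -> "NHHIDLZP" -> "nhhidlzp" -> "nhhi"
  "tdxc" -> "TDXC" -> "CXDT" -> "T" -> "t" -> "t"
  "sbvvpav" -> "SBVVPAV" -> "VAPVVBS" -> "VVBS" -> "vvbs" -> "vvbs"
  "wxlemwc" -> "WXLEMWC" -> "CWMELXW" -> "ELXW" -> "elxw" -> "elxw"
  "zqwfkb" -> "ZQWFKB" -> "BKFWQZ" -> "WQZ" -> "wqz" -> "wqz"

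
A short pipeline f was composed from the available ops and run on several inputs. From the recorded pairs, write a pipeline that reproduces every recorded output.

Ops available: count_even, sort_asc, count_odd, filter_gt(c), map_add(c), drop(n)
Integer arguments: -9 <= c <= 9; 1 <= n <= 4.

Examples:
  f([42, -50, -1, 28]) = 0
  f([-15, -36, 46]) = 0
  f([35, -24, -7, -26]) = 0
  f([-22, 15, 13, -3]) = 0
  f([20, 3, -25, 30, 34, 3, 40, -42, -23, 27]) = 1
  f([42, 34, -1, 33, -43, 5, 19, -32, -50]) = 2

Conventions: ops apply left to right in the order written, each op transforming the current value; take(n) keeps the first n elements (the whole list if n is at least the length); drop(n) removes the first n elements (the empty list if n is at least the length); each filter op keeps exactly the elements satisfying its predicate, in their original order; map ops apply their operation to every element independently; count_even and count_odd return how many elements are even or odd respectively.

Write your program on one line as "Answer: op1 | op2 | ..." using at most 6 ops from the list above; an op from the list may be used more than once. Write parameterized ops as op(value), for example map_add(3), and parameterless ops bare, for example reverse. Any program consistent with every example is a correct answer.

map_add(1) | map_add(2) | drop(3) | drop(4) | count_odd

Check, running the answer program on each example:
  [42, -50, -1, 28] -> [43, -49, 0, 29] -> [45, -47, 2, 31] -> [31] -> [] -> 0
  [-15, -36, 46] -> [-14, -35, 47] -> [-12, -33, 49] -> [] -> [] -> 0
  [35, -24, -7, -26] -> [36, -23, -6, -25] -> [38, -21, -4, -23] -> [-23] -> [] -> 0
  [-22, 15, 13, -3] -> [-21, 16, 14, -2] -> [-19, 18, 16, 0] -> [0] -> [] -> 0
  [20, 3, -25, 30, 34, 3, 40, -42, -23, 27] -> [21, 4, -24, 31, 35, 4, 41, -41, -22, 28] -> [23, 6, -22, 33, 37, 6, 43, -39, -20, 30] -> [33, 37, 6, 43, -39, -20, 30] -> [-39, -20, 30] -> 1
  [42, 34, -1, 33, -43, 5, 19, -32, -50] -> [43, 35, 0, 34, -42, 6, 20, -31, -49] -> [45, 37, 2, 36, -40, 8, 22, -29, -47] -> [36, -40, 8, 22, -29, -47] -> [-29, -47] -> 2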